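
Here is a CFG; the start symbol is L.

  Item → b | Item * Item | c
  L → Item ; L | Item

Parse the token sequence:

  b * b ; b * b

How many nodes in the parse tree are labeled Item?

6

[L [Item [Item b] * [Item b]] ; [L [Item [Item b] * [Item b]]]]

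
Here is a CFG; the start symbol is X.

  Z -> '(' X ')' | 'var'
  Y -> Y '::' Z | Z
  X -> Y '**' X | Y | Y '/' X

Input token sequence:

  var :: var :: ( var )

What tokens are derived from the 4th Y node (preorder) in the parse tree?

var

[X [Y [Y [Y [Z var]] :: [Z var]] :: [Z ( [X [Y [Z var]]] )]]]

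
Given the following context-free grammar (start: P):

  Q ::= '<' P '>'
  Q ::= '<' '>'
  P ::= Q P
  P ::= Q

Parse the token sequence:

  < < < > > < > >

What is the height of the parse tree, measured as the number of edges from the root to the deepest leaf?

6

[P [Q < [P [Q < [P [Q < >]] >] [P [Q < >]]] >]]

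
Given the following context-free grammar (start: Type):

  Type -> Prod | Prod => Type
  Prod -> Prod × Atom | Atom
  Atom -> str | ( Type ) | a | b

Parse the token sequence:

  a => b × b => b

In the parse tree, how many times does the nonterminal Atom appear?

[Type [Prod [Atom a]] => [Type [Prod [Prod [Atom b]] × [Atom b]] => [Type [Prod [Atom b]]]]]

4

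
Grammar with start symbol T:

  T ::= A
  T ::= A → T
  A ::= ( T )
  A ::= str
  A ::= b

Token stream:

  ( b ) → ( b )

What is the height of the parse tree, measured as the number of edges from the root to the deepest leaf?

5

[T [A ( [T [A b]] )] → [T [A ( [T [A b]] )]]]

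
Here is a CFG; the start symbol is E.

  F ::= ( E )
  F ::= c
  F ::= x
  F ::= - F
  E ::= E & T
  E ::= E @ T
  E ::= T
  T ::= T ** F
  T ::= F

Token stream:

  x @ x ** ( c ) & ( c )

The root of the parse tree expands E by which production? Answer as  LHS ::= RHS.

E ::= E & T

[E [E [E [T [F x]]] @ [T [T [F x]] ** [F ( [E [T [F c]]] )]]] & [T [F ( [E [T [F c]]] )]]]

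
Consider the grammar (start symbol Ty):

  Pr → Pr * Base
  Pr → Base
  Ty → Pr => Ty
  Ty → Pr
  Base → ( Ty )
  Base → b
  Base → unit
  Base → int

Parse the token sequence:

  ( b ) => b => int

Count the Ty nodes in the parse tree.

[Ty [Pr [Base ( [Ty [Pr [Base b]]] )]] => [Ty [Pr [Base b]] => [Ty [Pr [Base int]]]]]

4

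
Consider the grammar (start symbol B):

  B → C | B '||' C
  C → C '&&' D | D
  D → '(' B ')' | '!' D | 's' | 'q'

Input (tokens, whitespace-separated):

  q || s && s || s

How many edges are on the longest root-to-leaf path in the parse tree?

5

[B [B [B [C [D q]]] || [C [C [D s]] && [D s]]] || [C [D s]]]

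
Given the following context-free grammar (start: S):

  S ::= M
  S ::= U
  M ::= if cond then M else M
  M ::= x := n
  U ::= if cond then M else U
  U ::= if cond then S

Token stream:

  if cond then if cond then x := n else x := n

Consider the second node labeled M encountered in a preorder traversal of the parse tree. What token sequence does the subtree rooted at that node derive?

[S [U if cond then [S [M if cond then [M x := n] else [M x := n]]]]]

x := n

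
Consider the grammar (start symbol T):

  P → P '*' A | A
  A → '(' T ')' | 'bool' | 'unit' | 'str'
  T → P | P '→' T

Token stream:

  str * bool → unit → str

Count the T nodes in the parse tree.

[T [P [P [A str]] * [A bool]] → [T [P [A unit]] → [T [P [A str]]]]]

3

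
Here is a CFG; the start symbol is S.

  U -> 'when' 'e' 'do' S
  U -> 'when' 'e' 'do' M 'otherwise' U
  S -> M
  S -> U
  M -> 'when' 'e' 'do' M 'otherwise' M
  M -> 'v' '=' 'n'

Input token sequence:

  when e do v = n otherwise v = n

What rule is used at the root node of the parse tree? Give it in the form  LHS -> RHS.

[S [M when e do [M v = n] otherwise [M v = n]]]

S -> M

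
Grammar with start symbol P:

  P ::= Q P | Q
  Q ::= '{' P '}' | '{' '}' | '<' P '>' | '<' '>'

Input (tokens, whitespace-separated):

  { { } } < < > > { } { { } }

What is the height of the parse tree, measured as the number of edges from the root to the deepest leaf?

7

[P [Q { [P [Q { }]] }] [P [Q < [P [Q < >]] >] [P [Q { }] [P [Q { [P [Q { }]] }]]]]]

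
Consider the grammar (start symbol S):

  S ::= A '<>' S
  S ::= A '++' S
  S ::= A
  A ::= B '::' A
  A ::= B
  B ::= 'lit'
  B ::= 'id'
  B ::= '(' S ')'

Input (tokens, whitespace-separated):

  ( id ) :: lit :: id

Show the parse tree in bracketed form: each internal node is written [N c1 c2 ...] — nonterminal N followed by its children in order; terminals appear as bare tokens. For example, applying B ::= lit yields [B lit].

S
A
B :: A
( S ) :: A
( A ) :: A
( B ) :: A
( id ) :: A
( id ) :: B :: A
( id ) :: lit :: A
( id ) :: lit :: B
( id ) :: lit :: id

[S [A [B ( [S [A [B id]]] )] :: [A [B lit] :: [A [B id]]]]]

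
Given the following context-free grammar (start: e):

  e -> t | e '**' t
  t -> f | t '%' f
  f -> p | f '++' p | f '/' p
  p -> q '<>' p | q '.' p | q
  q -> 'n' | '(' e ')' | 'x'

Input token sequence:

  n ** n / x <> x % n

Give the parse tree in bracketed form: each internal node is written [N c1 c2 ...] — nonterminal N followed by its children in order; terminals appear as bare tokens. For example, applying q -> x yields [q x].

[e [e [t [f [p [q n]]]]] ** [t [t [f [f [p [q n]]] / [p [q x] <> [p [q x]]]]] % [f [p [q n]]]]]

e
e ** t
t ** t
f ** t
p ** t
q ** t
n ** t
n ** t % f
n ** f % f
n ** f / p % f
n ** p / p % f
n ** q / p % f
n ** n / p % f
n ** n / q <> p % f
n ** n / x <> p % f
n ** n / x <> q % f
n ** n / x <> x % f
n ** n / x <> x % p
n ** n / x <> x % q
n ** n / x <> x % n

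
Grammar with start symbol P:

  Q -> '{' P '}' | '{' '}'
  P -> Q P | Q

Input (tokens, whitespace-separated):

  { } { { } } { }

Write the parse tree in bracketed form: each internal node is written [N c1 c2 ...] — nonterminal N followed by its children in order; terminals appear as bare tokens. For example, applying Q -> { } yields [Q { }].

P
Q P
{ } P
{ } Q P
{ } { P } P
{ } { Q } P
{ } { { } } P
{ } { { } } Q
{ } { { } } { }

[P [Q { }] [P [Q { [P [Q { }]] }] [P [Q { }]]]]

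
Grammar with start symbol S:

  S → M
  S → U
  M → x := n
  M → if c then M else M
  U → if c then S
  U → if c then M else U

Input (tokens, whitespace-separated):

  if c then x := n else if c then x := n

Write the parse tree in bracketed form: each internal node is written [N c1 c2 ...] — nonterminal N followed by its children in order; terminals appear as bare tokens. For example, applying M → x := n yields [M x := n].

S
U
if c then M else U
if c then x := n else U
if c then x := n else if c then S
if c then x := n else if c then M
if c then x := n else if c then x := n

[S [U if c then [M x := n] else [U if c then [S [M x := n]]]]]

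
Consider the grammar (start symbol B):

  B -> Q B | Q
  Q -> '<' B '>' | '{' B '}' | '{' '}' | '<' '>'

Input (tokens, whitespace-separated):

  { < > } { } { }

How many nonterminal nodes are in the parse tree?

8

[B [Q { [B [Q < >]] }] [B [Q { }] [B [Q { }]]]]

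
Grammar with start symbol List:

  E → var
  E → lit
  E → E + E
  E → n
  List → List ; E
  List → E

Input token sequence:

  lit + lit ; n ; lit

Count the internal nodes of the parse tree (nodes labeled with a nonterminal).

8

[List [List [List [E [E lit] + [E lit]]] ; [E n]] ; [E lit]]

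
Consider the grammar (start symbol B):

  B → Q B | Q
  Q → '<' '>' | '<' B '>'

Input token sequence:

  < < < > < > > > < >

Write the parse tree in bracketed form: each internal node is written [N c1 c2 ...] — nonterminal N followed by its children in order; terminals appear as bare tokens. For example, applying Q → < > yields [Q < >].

[B [Q < [B [Q < [B [Q < >] [B [Q < >]]] >]] >] [B [Q < >]]]

B
Q B
< B > B
< Q > B
< < B > > B
< < Q B > > B
< < < > B > > B
< < < > Q > > B
< < < > < > > > B
< < < > < > > > Q
< < < > < > > > < >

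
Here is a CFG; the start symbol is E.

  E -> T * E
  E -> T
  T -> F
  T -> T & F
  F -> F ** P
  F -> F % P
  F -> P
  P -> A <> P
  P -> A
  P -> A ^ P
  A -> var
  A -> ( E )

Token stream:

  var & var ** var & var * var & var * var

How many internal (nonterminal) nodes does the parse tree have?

[E [T [T [T [F [P [A var]]]] & [F [F [P [A var]]] ** [P [A var]]]] & [F [P [A var]]]] * [E [T [T [F [P [A var]]]] & [F [P [A var]]]] * [E [T [F [P [A var]]]]]]]

30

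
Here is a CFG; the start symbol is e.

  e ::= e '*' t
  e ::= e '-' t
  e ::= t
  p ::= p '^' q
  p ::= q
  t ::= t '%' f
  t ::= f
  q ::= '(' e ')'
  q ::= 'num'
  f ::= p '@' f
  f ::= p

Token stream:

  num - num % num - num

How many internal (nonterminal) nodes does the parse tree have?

[e [e [e [t [f [p [q num]]]]] - [t [t [f [p [q num]]]] % [f [p [q num]]]]] - [t [f [p [q num]]]]]

19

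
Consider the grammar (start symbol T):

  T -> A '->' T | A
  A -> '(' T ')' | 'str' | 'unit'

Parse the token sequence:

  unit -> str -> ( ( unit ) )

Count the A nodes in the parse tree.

5

[T [A unit] -> [T [A str] -> [T [A ( [T [A ( [T [A unit]] )]] )]]]]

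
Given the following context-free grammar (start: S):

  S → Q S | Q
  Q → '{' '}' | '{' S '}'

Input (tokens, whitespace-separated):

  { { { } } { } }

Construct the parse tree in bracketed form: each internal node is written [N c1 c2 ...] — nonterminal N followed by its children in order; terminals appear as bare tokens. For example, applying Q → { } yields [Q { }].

[S [Q { [S [Q { [S [Q { }]] }] [S [Q { }]]] }]]

S
Q
{ S }
{ Q S }
{ { S } S }
{ { Q } S }
{ { { } } S }
{ { { } } Q }
{ { { } } { } }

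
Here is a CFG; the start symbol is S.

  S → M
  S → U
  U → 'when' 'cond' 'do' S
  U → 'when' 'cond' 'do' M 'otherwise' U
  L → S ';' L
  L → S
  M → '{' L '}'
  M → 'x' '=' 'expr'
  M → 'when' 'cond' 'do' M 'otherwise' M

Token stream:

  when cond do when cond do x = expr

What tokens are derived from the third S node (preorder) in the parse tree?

[S [U when cond do [S [U when cond do [S [M x = expr]]]]]]

x = expr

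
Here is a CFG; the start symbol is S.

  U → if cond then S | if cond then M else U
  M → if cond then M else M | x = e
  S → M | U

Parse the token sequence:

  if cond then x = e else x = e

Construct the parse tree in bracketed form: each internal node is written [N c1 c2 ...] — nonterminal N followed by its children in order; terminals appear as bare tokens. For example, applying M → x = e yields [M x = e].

S
M
if cond then M else M
if cond then x = e else M
if cond then x = e else x = e

[S [M if cond then [M x = e] else [M x = e]]]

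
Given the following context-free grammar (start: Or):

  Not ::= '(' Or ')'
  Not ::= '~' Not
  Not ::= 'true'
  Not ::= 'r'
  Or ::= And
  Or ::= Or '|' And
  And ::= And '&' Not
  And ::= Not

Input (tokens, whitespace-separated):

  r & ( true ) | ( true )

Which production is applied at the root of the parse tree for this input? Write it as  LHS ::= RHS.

Or ::= Or '|' And

[Or [Or [And [And [Not r]] & [Not ( [Or [And [Not true]]] )]]] | [And [Not ( [Or [And [Not true]]] )]]]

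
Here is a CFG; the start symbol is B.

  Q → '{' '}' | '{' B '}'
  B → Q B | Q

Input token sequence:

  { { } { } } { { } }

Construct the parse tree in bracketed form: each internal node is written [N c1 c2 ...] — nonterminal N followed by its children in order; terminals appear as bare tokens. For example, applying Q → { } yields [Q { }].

B
Q B
{ B } B
{ Q B } B
{ { } B } B
{ { } Q } B
{ { } { } } B
{ { } { } } Q
{ { } { } } { B }
{ { } { } } { Q }
{ { } { } } { { } }

[B [Q { [B [Q { }] [B [Q { }]]] }] [B [Q { [B [Q { }]] }]]]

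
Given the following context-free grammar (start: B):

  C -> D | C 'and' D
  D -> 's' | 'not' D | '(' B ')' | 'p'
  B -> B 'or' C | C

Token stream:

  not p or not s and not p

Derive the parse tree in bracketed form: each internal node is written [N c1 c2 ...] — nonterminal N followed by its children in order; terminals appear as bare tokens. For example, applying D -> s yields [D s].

[B [B [C [D not [D p]]]] or [C [C [D not [D s]]] and [D not [D p]]]]

B
B or C
C or C
D or C
not D or C
not p or C
not p or C and D
not p or D and D
not p or not D and D
not p or not s and D
not p or not s and not D
not p or not s and not p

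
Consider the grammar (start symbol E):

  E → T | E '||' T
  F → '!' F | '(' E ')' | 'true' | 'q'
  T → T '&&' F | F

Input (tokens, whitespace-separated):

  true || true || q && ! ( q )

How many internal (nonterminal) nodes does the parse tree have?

[E [E [E [T [F true]]] || [T [F true]]] || [T [T [F q]] && [F ! [F ( [E [T [F q]]] )]]]]

15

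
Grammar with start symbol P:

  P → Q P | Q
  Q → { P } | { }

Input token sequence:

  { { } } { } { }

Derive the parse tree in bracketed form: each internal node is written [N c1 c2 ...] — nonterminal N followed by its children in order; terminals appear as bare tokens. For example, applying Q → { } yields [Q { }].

P
Q P
{ P } P
{ Q } P
{ { } } P
{ { } } Q P
{ { } } { } P
{ { } } { } Q
{ { } } { } { }

[P [Q { [P [Q { }]] }] [P [Q { }] [P [Q { }]]]]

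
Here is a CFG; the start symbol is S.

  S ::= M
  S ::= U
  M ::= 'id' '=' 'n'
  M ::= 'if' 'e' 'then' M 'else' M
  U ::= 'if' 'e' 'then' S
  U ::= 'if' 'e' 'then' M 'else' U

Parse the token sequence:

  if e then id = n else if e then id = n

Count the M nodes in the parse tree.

2

[S [U if e then [M id = n] else [U if e then [S [M id = n]]]]]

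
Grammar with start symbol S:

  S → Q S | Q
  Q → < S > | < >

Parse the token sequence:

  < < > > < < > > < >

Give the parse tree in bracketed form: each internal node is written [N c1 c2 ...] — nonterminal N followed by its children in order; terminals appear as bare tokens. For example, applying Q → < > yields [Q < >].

S
Q S
< S > S
< Q > S
< < > > S
< < > > Q S
< < > > < S > S
< < > > < Q > S
< < > > < < > > S
< < > > < < > > Q
< < > > < < > > < >

[S [Q < [S [Q < >]] >] [S [Q < [S [Q < >]] >] [S [Q < >]]]]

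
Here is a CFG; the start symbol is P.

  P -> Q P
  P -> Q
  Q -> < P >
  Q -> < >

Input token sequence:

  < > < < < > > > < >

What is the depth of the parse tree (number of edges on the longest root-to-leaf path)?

7

[P [Q < >] [P [Q < [P [Q < [P [Q < >]] >]] >] [P [Q < >]]]]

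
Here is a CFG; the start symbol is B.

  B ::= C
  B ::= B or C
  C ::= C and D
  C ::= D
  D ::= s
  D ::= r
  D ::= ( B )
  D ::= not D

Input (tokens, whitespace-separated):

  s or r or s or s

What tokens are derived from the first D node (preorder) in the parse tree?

s

[B [B [B [B [C [D s]]] or [C [D r]]] or [C [D s]]] or [C [D s]]]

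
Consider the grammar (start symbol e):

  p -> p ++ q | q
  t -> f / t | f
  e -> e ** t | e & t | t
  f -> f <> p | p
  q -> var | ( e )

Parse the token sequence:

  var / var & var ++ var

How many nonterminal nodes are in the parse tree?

[e [e [t [f [p [q var]]] / [t [f [p [q var]]]]]] & [t [f [p [p [q var]] ++ [q var]]]]]

16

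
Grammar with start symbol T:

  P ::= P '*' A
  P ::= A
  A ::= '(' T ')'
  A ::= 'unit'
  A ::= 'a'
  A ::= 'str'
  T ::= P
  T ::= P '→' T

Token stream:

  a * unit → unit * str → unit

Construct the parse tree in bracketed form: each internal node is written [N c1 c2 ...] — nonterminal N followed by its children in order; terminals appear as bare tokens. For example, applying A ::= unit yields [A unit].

[T [P [P [A a]] * [A unit]] → [T [P [P [A unit]] * [A str]] → [T [P [A unit]]]]]

T
P → T
P * A → T
A * A → T
a * A → T
a * unit → T
a * unit → P → T
a * unit → P * A → T
a * unit → A * A → T
a * unit → unit * A → T
a * unit → unit * str → T
a * unit → unit * str → P
a * unit → unit * str → A
a * unit → unit * str → unit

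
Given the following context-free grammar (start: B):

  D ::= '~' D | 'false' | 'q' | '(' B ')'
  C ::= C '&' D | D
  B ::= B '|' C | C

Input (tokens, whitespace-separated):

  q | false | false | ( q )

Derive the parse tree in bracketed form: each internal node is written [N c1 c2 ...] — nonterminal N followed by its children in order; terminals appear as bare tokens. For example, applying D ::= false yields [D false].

B
B | C
B | C | C
B | C | C | C
C | C | C | C
D | C | C | C
q | C | C | C
q | D | C | C
q | false | C | C
q | false | D | C
q | false | false | C
q | false | false | D
q | false | false | ( B )
q | false | false | ( C )
q | false | false | ( D )
q | false | false | ( q )

[B [B [B [B [C [D q]]] | [C [D false]]] | [C [D false]]] | [C [D ( [B [C [D q]]] )]]]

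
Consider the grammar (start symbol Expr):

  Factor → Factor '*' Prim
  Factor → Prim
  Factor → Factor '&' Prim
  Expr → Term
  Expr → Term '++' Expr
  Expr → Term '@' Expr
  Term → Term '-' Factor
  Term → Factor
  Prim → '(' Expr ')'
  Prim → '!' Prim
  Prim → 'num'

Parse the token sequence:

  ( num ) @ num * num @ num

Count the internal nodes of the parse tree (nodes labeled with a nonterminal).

[Expr [Term [Factor [Prim ( [Expr [Term [Factor [Prim num]]]] )]]] @ [Expr [Term [Factor [Factor [Prim num]] * [Prim num]]] @ [Expr [Term [Factor [Prim num]]]]]]

18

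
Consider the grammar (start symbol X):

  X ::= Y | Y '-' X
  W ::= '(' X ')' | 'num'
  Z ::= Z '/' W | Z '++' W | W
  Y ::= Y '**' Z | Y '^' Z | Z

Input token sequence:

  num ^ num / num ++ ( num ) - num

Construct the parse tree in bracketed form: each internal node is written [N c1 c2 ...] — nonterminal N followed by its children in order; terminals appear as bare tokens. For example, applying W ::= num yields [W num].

[X [Y [Y [Z [W num]]] ^ [Z [Z [Z [W num]] / [W num]] ++ [W ( [X [Y [Z [W num]]]] )]]] - [X [Y [Z [W num]]]]]

X
Y - X
Y ^ Z - X
Z ^ Z - X
W ^ Z - X
num ^ Z - X
num ^ Z ++ W - X
num ^ Z / W ++ W - X
num ^ W / W ++ W - X
num ^ num / W ++ W - X
num ^ num / num ++ W - X
num ^ num / num ++ ( X ) - X
num ^ num / num ++ ( Y ) - X
num ^ num / num ++ ( Z ) - X
num ^ num / num ++ ( W ) - X
num ^ num / num ++ ( num ) - X
num ^ num / num ++ ( num ) - Y
num ^ num / num ++ ( num ) - Z
num ^ num / num ++ ( num ) - W
num ^ num / num ++ ( num ) - num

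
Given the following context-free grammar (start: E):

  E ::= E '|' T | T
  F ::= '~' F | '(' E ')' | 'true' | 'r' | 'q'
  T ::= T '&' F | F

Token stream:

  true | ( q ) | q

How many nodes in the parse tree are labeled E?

[E [E [E [T [F true]]] | [T [F ( [E [T [F q]]] )]]] | [T [F q]]]

4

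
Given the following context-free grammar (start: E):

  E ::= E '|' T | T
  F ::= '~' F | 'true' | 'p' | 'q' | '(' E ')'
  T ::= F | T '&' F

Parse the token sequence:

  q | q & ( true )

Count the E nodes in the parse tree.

3

[E [E [T [F q]]] | [T [T [F q]] & [F ( [E [T [F true]]] )]]]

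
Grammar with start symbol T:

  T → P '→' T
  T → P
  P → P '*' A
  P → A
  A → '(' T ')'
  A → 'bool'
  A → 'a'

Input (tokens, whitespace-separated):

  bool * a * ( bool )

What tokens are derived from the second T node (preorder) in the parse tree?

bool

[T [P [P [P [A bool]] * [A a]] * [A ( [T [P [A bool]]] )]]]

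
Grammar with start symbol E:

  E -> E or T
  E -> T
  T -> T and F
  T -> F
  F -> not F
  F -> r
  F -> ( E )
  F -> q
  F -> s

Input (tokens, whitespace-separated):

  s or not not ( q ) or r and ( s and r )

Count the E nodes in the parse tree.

[E [E [E [T [F s]]] or [T [F not [F not [F ( [E [T [F q]]] )]]]]] or [T [T [F r]] and [F ( [E [T [T [F s]] and [F r]]] )]]]

5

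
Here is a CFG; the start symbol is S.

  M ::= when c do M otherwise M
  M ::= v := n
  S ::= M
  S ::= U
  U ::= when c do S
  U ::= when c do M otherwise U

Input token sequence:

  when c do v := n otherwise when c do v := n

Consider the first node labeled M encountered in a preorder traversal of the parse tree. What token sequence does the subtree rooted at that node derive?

[S [U when c do [M v := n] otherwise [U when c do [S [M v := n]]]]]

v := n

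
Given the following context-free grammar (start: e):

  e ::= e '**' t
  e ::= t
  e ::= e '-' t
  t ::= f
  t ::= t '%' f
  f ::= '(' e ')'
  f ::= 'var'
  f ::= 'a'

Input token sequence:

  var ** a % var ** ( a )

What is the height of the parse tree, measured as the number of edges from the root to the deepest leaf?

[e [e [e [t [f var]]] ** [t [t [f a]] % [f var]]] ** [t [f ( [e [t [f a]]] )]]]

6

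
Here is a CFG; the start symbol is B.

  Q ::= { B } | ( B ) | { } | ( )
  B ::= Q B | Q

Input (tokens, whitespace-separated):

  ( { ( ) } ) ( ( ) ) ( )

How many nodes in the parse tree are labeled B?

6

[B [Q ( [B [Q { [B [Q ( )]] }]] )] [B [Q ( [B [Q ( )]] )] [B [Q ( )]]]]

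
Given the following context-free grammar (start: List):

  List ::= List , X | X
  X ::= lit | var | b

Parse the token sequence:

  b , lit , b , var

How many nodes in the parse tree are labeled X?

4

[List [List [List [List [X b]] , [X lit]] , [X b]] , [X var]]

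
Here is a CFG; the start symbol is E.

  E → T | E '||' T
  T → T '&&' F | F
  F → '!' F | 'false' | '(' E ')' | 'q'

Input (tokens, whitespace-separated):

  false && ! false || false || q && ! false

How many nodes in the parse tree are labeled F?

[E [E [E [T [T [F false]] && [F ! [F false]]]] || [T [F false]]] || [T [T [F q]] && [F ! [F false]]]]

7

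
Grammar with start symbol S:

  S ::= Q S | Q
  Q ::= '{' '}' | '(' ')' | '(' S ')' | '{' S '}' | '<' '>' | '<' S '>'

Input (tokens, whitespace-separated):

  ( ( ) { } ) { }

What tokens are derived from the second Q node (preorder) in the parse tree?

( )

[S [Q ( [S [Q ( )] [S [Q { }]]] )] [S [Q { }]]]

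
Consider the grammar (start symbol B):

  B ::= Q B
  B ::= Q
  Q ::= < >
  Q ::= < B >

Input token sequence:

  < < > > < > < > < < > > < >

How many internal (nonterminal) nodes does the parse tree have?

[B [Q < [B [Q < >]] >] [B [Q < >] [B [Q < >] [B [Q < [B [Q < >]] >] [B [Q < >]]]]]]

14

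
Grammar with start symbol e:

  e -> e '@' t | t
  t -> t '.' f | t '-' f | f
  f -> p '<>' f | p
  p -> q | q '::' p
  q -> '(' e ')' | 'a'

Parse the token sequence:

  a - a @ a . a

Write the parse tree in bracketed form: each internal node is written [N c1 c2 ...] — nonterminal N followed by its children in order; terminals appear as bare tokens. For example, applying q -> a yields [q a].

e
e @ t
t @ t
t - f @ t
f - f @ t
p - f @ t
q - f @ t
a - f @ t
a - p @ t
a - q @ t
a - a @ t
a - a @ t . f
a - a @ f . f
a - a @ p . f
a - a @ q . f
a - a @ a . f
a - a @ a . p
a - a @ a . q
a - a @ a . a

[e [e [t [t [f [p [q a]]]] - [f [p [q a]]]]] @ [t [t [f [p [q a]]]] . [f [p [q a]]]]]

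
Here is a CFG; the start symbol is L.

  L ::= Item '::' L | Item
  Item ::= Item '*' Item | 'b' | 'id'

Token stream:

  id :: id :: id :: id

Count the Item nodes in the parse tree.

[L [Item id] :: [L [Item id] :: [L [Item id] :: [L [Item id]]]]]

4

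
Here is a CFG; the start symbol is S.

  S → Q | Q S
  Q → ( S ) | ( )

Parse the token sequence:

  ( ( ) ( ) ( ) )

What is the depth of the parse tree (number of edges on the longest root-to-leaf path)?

6

[S [Q ( [S [Q ( )] [S [Q ( )] [S [Q ( )]]]] )]]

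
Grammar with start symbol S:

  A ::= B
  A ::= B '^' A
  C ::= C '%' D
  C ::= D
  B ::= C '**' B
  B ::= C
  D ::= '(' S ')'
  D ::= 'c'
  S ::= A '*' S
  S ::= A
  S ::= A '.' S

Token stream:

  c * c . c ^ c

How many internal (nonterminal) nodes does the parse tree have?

19

[S [A [B [C [D c]]]] * [S [A [B [C [D c]]]] . [S [A [B [C [D c]]] ^ [A [B [C [D c]]]]]]]]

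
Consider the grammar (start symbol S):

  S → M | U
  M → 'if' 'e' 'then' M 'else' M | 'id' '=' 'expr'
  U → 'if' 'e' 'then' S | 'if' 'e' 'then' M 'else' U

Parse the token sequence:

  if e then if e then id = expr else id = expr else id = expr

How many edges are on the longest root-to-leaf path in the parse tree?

4

[S [M if e then [M if e then [M id = expr] else [M id = expr]] else [M id = expr]]]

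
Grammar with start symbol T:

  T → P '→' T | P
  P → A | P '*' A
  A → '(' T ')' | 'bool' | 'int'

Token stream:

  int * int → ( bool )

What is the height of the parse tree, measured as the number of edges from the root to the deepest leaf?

[T [P [P [A int]] * [A int]] → [T [P [A ( [T [P [A bool]]] )]]]]

7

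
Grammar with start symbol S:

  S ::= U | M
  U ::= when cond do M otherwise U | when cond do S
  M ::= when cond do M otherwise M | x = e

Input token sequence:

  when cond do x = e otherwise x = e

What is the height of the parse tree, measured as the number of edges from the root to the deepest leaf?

3

[S [M when cond do [M x = e] otherwise [M x = e]]]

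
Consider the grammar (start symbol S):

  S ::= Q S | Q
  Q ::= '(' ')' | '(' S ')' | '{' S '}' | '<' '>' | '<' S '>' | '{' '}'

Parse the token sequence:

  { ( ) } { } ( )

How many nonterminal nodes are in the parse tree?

[S [Q { [S [Q ( )]] }] [S [Q { }] [S [Q ( )]]]]

8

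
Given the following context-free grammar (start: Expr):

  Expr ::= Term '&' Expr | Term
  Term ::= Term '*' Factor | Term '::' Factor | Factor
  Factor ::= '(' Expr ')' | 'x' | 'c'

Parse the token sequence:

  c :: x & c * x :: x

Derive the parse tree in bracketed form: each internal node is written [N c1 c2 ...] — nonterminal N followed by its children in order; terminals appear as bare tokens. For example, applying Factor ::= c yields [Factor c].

[Expr [Term [Term [Factor c]] :: [Factor x]] & [Expr [Term [Term [Term [Factor c]] * [Factor x]] :: [Factor x]]]]

Expr
Term & Expr
Term :: Factor & Expr
Factor :: Factor & Expr
c :: Factor & Expr
c :: x & Expr
c :: x & Term
c :: x & Term :: Factor
c :: x & Term * Factor :: Factor
c :: x & Factor * Factor :: Factor
c :: x & c * Factor :: Factor
c :: x & c * x :: Factor
c :: x & c * x :: x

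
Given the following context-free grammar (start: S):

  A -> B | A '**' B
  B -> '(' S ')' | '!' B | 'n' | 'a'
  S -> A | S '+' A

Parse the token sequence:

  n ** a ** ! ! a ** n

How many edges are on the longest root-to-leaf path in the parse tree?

6

[S [A [A [A [A [B n]] ** [B a]] ** [B ! [B ! [B a]]]] ** [B n]]]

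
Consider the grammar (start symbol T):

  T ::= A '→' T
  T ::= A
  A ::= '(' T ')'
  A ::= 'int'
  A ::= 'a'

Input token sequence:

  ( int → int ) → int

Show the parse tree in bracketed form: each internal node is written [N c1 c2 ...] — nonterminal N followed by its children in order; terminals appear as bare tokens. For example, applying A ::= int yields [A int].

[T [A ( [T [A int] → [T [A int]]] )] → [T [A int]]]

T
A → T
( T ) → T
( A → T ) → T
( int → T ) → T
( int → A ) → T
( int → int ) → T
( int → int ) → A
( int → int ) → int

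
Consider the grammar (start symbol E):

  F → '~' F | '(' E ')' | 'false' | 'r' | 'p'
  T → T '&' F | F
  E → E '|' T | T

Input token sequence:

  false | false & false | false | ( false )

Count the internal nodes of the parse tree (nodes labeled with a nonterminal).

17

[E [E [E [E [T [F false]]] | [T [T [F false]] & [F false]]] | [T [F false]]] | [T [F ( [E [T [F false]]] )]]]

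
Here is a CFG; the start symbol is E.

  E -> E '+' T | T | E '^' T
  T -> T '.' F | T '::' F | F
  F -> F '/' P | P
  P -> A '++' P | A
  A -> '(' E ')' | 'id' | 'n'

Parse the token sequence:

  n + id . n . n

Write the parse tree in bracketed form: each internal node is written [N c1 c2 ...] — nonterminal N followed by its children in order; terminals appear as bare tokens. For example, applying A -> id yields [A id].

[E [E [T [F [P [A n]]]]] + [T [T [T [F [P [A id]]]] . [F [P [A n]]]] . [F [P [A n]]]]]

E
E + T
T + T
F + T
P + T
A + T
n + T
n + T . F
n + T . F . F
n + F . F . F
n + P . F . F
n + A . F . F
n + id . F . F
n + id . P . F
n + id . A . F
n + id . n . F
n + id . n . P
n + id . n . A
n + id . n . n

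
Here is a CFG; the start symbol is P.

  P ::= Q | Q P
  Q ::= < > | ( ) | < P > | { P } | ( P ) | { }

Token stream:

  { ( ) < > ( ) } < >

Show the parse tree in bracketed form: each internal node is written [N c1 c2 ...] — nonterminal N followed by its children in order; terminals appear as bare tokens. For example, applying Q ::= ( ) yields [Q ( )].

[P [Q { [P [Q ( )] [P [Q < >] [P [Q ( )]]]] }] [P [Q < >]]]

P
Q P
{ P } P
{ Q P } P
{ ( ) P } P
{ ( ) Q P } P
{ ( ) < > P } P
{ ( ) < > Q } P
{ ( ) < > ( ) } P
{ ( ) < > ( ) } Q
{ ( ) < > ( ) } < >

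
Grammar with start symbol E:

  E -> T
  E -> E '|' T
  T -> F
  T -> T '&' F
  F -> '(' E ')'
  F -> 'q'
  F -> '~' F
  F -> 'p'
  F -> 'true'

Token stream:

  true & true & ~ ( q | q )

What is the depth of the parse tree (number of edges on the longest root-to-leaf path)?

8

[E [T [T [T [F true]] & [F true]] & [F ~ [F ( [E [E [T [F q]]] | [T [F q]]] )]]]]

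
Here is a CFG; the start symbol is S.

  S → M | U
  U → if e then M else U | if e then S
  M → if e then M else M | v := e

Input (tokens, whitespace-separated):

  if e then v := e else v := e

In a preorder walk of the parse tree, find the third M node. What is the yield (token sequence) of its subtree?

[S [M if e then [M v := e] else [M v := e]]]

v := e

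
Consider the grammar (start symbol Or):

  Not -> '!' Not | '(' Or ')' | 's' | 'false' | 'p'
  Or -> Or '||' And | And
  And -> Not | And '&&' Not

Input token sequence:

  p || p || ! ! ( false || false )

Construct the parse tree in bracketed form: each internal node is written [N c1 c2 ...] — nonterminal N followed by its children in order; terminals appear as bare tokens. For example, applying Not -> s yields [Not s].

[Or [Or [Or [And [Not p]]] || [And [Not p]]] || [And [Not ! [Not ! [Not ( [Or [Or [And [Not false]]] || [And [Not false]]] )]]]]]

Or
Or || And
Or || And || And
And || And || And
Not || And || And
p || And || And
p || Not || And
p || p || And
p || p || Not
p || p || ! Not
p || p || ! ! Not
p || p || ! ! ( Or )
p || p || ! ! ( Or || And )
p || p || ! ! ( And || And )
p || p || ! ! ( Not || And )
p || p || ! ! ( false || And )
p || p || ! ! ( false || Not )
p || p || ! ! ( false || false )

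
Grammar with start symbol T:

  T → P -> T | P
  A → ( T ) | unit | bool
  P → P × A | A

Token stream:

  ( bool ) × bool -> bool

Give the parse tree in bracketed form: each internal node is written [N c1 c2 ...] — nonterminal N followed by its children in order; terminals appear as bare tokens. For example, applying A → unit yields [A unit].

[T [P [P [A ( [T [P [A bool]]] )]] × [A bool]] -> [T [P [A bool]]]]

T
P -> T
P × A -> T
A × A -> T
( T ) × A -> T
( P ) × A -> T
( A ) × A -> T
( bool ) × A -> T
( bool ) × bool -> T
( bool ) × bool -> P
( bool ) × bool -> A
( bool ) × bool -> bool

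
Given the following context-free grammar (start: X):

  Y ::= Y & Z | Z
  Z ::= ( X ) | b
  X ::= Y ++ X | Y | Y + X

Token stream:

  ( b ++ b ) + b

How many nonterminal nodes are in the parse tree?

12

[X [Y [Z ( [X [Y [Z b]] ++ [X [Y [Z b]]]] )]] + [X [Y [Z b]]]]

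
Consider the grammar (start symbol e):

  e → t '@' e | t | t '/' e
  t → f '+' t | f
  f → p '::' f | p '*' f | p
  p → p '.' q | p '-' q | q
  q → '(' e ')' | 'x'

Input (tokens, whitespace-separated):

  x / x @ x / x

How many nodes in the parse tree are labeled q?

4

[e [t [f [p [q x]]]] / [e [t [f [p [q x]]]] @ [e [t [f [p [q x]]]] / [e [t [f [p [q x]]]]]]]]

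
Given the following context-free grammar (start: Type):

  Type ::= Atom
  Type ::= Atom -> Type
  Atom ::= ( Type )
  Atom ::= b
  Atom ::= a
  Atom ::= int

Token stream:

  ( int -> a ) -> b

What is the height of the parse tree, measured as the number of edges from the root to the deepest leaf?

5

[Type [Atom ( [Type [Atom int] -> [Type [Atom a]]] )] -> [Type [Atom b]]]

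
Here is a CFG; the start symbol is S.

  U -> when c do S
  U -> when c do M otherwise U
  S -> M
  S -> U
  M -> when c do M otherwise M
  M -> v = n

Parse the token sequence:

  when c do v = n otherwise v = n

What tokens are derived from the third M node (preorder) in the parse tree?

v = n

[S [M when c do [M v = n] otherwise [M v = n]]]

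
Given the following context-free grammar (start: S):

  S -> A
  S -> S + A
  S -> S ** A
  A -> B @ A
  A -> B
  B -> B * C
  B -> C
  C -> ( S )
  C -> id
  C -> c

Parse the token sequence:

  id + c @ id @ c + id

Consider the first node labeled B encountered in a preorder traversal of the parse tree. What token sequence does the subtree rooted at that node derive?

id

[S [S [S [A [B [C id]]]] + [A [B [C c]] @ [A [B [C id]] @ [A [B [C c]]]]]] + [A [B [C id]]]]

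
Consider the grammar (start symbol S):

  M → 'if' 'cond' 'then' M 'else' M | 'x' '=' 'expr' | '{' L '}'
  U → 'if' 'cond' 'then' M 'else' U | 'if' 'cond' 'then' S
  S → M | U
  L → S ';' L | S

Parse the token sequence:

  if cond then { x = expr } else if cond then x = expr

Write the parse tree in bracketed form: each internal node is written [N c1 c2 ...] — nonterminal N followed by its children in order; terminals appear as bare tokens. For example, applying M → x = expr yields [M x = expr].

S
U
if cond then M else U
if cond then { L } else U
if cond then { S } else U
if cond then { M } else U
if cond then { x = expr } else U
if cond then { x = expr } else if cond then S
if cond then { x = expr } else if cond then M
if cond then { x = expr } else if cond then x = expr

[S [U if cond then [M { [L [S [M x = expr]]] }] else [U if cond then [S [M x = expr]]]]]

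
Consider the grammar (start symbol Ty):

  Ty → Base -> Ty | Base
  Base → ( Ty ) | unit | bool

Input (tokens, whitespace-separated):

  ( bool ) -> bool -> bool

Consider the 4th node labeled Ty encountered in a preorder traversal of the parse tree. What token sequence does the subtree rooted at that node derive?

bool

[Ty [Base ( [Ty [Base bool]] )] -> [Ty [Base bool] -> [Ty [Base bool]]]]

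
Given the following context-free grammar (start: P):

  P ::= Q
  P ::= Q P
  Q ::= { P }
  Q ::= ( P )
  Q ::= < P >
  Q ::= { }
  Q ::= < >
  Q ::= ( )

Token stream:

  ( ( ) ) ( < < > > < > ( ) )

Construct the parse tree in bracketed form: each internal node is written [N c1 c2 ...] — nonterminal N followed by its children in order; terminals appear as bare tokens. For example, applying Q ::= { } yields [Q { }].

[P [Q ( [P [Q ( )]] )] [P [Q ( [P [Q < [P [Q < >]] >] [P [Q < >] [P [Q ( )]]]] )]]]

P
Q P
( P ) P
( Q ) P
( ( ) ) P
( ( ) ) Q
( ( ) ) ( P )
( ( ) ) ( Q P )
( ( ) ) ( < P > P )
( ( ) ) ( < Q > P )
( ( ) ) ( < < > > P )
( ( ) ) ( < < > > Q P )
( ( ) ) ( < < > > < > P )
( ( ) ) ( < < > > < > Q )
( ( ) ) ( < < > > < > ( ) )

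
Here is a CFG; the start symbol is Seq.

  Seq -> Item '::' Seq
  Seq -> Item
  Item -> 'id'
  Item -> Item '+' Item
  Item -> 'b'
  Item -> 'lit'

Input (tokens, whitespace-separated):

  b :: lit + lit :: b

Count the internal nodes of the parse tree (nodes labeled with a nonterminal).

[Seq [Item b] :: [Seq [Item [Item lit] + [Item lit]] :: [Seq [Item b]]]]

8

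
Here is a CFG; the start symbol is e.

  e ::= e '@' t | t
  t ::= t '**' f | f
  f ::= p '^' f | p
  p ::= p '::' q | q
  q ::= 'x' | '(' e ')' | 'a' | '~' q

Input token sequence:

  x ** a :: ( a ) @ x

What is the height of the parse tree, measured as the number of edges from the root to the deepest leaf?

[e [e [t [t [f [p [q x]]]] ** [f [p [p [q a]] :: [q ( [e [t [f [p [q a]]]]] )]]]]] @ [t [f [p [q x]]]]]

11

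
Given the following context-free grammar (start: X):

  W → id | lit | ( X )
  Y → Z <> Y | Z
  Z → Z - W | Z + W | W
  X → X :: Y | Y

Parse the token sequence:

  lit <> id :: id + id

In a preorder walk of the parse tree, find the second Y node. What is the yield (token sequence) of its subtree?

[X [X [Y [Z [W lit]] <> [Y [Z [W id]]]]] :: [Y [Z [Z [W id]] + [W id]]]]

id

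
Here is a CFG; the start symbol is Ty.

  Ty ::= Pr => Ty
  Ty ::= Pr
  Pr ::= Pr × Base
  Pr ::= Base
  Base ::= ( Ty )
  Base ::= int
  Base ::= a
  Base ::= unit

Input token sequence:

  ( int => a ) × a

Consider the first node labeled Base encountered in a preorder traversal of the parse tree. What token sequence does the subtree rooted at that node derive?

[Ty [Pr [Pr [Base ( [Ty [Pr [Base int]] => [Ty [Pr [Base a]]]] )]] × [Base a]]]

( int => a )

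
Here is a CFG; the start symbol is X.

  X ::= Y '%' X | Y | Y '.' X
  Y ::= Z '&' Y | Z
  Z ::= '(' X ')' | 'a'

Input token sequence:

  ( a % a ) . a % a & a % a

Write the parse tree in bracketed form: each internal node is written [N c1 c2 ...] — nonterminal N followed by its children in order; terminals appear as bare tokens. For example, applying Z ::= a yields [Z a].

[X [Y [Z ( [X [Y [Z a]] % [X [Y [Z a]]]] )]] . [X [Y [Z a]] % [X [Y [Z a] & [Y [Z a]]] % [X [Y [Z a]]]]]]

X
Y . X
Z . X
( X ) . X
( Y % X ) . X
( Z % X ) . X
( a % X ) . X
( a % Y ) . X
( a % Z ) . X
( a % a ) . X
( a % a ) . Y % X
( a % a ) . Z % X
( a % a ) . a % X
( a % a ) . a % Y % X
( a % a ) . a % Z & Y % X
( a % a ) . a % a & Y % X
( a % a ) . a % a & Z % X
( a % a ) . a % a & a % X
( a % a ) . a % a & a % Y
( a % a ) . a % a & a % Z
( a % a ) . a % a & a % a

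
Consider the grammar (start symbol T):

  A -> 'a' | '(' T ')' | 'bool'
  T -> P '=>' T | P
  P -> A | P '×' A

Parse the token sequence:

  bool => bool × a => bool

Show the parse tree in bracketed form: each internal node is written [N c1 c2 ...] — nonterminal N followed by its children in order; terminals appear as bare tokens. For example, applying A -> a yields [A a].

[T [P [A bool]] => [T [P [P [A bool]] × [A a]] => [T [P [A bool]]]]]

T
P => T
A => T
bool => T
bool => P => T
bool => P × A => T
bool => A × A => T
bool => bool × A => T
bool => bool × a => T
bool => bool × a => P
bool => bool × a => A
bool => bool × a => bool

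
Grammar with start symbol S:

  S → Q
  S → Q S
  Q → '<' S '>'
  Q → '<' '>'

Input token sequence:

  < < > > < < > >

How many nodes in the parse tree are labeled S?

[S [Q < [S [Q < >]] >] [S [Q < [S [Q < >]] >]]]

4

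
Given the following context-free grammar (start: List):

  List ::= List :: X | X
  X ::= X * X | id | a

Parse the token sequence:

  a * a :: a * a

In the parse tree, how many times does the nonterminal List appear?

[List [List [X [X a] * [X a]]] :: [X [X a] * [X a]]]

2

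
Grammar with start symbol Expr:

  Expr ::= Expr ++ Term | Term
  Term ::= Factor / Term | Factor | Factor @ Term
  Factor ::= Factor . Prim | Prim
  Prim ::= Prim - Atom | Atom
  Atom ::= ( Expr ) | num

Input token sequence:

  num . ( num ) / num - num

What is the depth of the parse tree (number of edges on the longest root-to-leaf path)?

10

[Expr [Term [Factor [Factor [Prim [Atom num]]] . [Prim [Atom ( [Expr [Term [Factor [Prim [Atom num]]]]] )]]] / [Term [Factor [Prim [Prim [Atom num]] - [Atom num]]]]]]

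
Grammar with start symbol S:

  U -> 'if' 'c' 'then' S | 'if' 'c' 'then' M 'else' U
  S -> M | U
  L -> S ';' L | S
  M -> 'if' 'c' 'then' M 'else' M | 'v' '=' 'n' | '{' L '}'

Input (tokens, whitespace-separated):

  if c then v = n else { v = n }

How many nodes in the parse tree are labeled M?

4

[S [M if c then [M v = n] else [M { [L [S [M v = n]]] }]]]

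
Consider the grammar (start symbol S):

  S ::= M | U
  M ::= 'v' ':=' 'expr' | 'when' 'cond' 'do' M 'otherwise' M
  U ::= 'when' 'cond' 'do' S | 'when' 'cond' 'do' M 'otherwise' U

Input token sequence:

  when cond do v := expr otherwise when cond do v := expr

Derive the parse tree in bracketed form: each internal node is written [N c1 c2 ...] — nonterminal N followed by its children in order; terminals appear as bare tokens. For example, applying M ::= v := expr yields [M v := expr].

S
U
when cond do M otherwise U
when cond do v := expr otherwise U
when cond do v := expr otherwise when cond do S
when cond do v := expr otherwise when cond do M
when cond do v := expr otherwise when cond do v := expr

[S [U when cond do [M v := expr] otherwise [U when cond do [S [M v := expr]]]]]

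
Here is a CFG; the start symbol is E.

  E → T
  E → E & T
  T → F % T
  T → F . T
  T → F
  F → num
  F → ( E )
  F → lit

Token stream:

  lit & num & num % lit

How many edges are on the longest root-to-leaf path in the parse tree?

[E [E [E [T [F lit]]] & [T [F num]]] & [T [F num] % [T [F lit]]]]

5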